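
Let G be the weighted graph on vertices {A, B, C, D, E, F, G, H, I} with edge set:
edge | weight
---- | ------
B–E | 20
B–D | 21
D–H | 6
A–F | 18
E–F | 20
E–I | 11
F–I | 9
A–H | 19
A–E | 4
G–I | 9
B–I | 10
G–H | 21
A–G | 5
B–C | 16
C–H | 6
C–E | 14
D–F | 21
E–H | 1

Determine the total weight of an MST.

50

Kruskal: consider edges lightest-first.
E–H (1): add — endpoints in different components.
A–E (4): add — endpoints in different components.
A–G (5): add — endpoints in different components.
C–H (6): add — endpoints in different components.
D–H (6): add — endpoints in different components.
F–I (9): add — endpoints in different components.
G–I (9): add — endpoints in different components.
B–I (10): add — endpoints in different components.
MST edges: E–H, A–E, A–G, C–H, D–H, F–I, G–I, B–I; total weight 1+4+5+6+6+9+9+10 = 50.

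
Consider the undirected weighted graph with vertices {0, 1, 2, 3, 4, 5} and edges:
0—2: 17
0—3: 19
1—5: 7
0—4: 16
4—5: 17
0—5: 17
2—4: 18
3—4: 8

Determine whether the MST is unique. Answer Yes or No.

Sort edges by weight, then run Kruskal:
1—5 (7): add — endpoints in different components.
3—4 (8): add — endpoints in different components.
0—4 (16): add — endpoints in different components.
0—2 (17): add — endpoints in different components.
0—5 (17): add — endpoints in different components.
Non-tree edge 4—5 has weight 17, equal to the heaviest edge on its tree cycle — swapping gives another MST of the same weight. Not unique.

No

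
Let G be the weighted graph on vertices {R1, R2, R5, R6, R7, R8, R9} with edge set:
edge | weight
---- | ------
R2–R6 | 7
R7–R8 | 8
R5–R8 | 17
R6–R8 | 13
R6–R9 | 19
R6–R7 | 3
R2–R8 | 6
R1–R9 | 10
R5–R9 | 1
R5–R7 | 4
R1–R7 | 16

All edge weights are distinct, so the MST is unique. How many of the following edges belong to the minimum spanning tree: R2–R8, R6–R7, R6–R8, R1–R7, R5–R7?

3

Sort edges by weight, then run Kruskal:
R5–R9 (1): add. Components now {R2} {R7} {R5,R9} {R6} {R1} {R8}
R6–R7 (3): add. Components now {R2} {R6,R7} {R5,R9} {R1} {R8}
R5–R7 (4): add. Components now {R2} {R5,R6,R7,R9} {R1} {R8}
R2–R8 (6): add. Components now {R2,R8} {R5,R6,R7,R9} {R1}
R2–R6 (7): add. Components now {R2,R5,R6,R7,R8,R9} {R1}
R7–R8 (8): skip — R7 and R8 already connected.
R1–R9 (10): add. Components now {R1,R2,R5,R6,R7,R8,R9}
MST edge set: {R5–R9, R6–R7, R5–R7, R2–R8, R2–R6, R1–R9}.
Of the listed edges, {R2–R8, R6–R7, R5–R7} are in the MST → 3.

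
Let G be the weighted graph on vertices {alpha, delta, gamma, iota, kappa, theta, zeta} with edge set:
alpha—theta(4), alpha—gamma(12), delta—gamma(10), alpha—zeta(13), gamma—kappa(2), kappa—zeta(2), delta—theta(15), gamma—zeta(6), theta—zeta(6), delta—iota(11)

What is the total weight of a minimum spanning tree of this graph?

35

Prim's algorithm from iota:
Step 1: frontier [delta—iota 11] → take delta—iota (11); add delta.
Step 2: frontier [delta—gamma 10, delta—theta 15] → take delta—gamma (10); add gamma.
Step 3: frontier [delta—theta 15, gamma—kappa 2, gamma—zeta 6, alpha—gamma 12] → take gamma—kappa (2); add kappa.
Step 4: frontier [delta—theta 15, gamma—zeta 6, alpha—gamma 12, kappa—zeta 2] → take kappa—zeta (2); add zeta.
Step 5: frontier [delta—theta 15, alpha—gamma 12, theta—zeta 6, alpha—zeta 13] → take theta—zeta (6); add theta.
Step 6: frontier [alpha—gamma 12, alpha—theta 4, alpha—zeta 13] → take alpha—theta (4); add alpha.
MST edges: delta—iota, delta—gamma, gamma—kappa, kappa—zeta, theta—zeta, alpha—theta; total weight 11+10+2+2+6+4 = 35.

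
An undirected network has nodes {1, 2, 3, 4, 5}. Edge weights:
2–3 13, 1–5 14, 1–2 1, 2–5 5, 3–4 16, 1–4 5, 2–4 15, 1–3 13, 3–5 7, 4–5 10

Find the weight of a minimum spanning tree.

Sort edges by weight, then run Kruskal:
1–2 (1): add — endpoints in different components.
1–4 (5): add — endpoints in different components.
2–5 (5): add — endpoints in different components.
3–5 (7): add — endpoints in different components.
MST edges: 1–2, 1–4, 2–5, 3–5; total weight 1+5+5+7 = 18.

18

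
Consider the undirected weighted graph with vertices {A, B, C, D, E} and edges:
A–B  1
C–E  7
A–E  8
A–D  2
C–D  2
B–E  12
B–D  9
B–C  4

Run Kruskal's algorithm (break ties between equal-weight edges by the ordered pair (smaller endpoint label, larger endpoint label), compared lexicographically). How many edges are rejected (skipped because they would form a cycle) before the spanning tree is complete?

Kruskal: consider edges lightest-first.
A–B (1): add. Components now {A,B} {C} {D} {E}
A–D (2): add. Components now {A,B,D} {C} {E}
C–D (2): add. Components now {A,B,C,D} {E}
B–C (4): skip — B and C already connected.
C–E (7): add. Components now {A,B,C,D,E}
Edges rejected before the tree was complete: 1.

1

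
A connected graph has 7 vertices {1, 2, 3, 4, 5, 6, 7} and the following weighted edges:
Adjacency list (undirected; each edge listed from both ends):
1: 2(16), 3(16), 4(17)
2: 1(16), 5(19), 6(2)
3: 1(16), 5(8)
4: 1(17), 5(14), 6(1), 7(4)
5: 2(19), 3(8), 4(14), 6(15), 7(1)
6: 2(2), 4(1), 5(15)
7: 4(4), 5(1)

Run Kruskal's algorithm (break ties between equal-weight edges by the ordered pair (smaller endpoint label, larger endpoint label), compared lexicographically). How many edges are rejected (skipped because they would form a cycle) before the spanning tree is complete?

2

Kruskal: consider edges lightest-first.
4—6 (1): add — endpoints in different components.
5—7 (1): add — endpoints in different components.
2—6 (2): add — endpoints in different components.
4—7 (4): add — endpoints in different components.
3—5 (8): add — endpoints in different components.
4—5 (14): skip — 4 and 5 already connected.
5—6 (15): skip — 5 and 6 already connected.
1—2 (16): add — endpoints in different components.
Edges rejected before the tree was complete: 2.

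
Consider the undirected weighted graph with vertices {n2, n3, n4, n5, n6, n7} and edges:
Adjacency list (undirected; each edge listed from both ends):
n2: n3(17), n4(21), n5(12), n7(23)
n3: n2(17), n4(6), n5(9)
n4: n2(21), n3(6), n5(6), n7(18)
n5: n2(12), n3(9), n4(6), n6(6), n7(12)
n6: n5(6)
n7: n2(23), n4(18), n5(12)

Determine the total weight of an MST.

42

Prim's algorithm from n5:
Step 1: cheapest edge leaving the tree is n4–n5 (6); add n4.
Step 2: cheapest edge leaving the tree is n3–n4 (6); add n3.
Step 3: cheapest edge leaving the tree is n5–n6 (6); add n6.
Step 4: cheapest edge leaving the tree is n2–n5 (12); add n2.
Step 5: cheapest edge leaving the tree is n5–n7 (12); add n7.
MST edges: n4–n5, n3–n4, n5–n6, n2–n5, n5–n7; total weight 6+6+6+12+12 = 42.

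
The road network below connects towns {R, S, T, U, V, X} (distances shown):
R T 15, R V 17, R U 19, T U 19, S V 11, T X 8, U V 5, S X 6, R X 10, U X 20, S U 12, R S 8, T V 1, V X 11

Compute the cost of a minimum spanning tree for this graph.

28

Kruskal's algorithm — process edges by increasing weight (ties by edge label):
T V (1): add — endpoints in different components.
U V (5): add — endpoints in different components.
S X (6): add — endpoints in different components.
R S (8): add — endpoints in different components.
T X (8): add — endpoints in different components.
MST edges: T V, U V, S X, R S, T X; total weight 1+5+6+8+8 = 28.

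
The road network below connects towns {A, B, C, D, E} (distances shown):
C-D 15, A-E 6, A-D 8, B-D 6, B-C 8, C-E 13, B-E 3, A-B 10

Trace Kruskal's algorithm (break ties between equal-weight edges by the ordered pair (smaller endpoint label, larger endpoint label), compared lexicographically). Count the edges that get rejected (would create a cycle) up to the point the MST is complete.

1

Sort edges by weight, then run Kruskal:
B-E (3): add. Components now {A} {B,E} {C} {D}
A-E (6): add. Components now {A,B,E} {C} {D}
B-D (6): add. Components now {A,B,D,E} {C}
A-D (8): skip — A and D already connected.
B-C (8): add. Components now {A,B,C,D,E}
Edges rejected before the tree was complete: 1.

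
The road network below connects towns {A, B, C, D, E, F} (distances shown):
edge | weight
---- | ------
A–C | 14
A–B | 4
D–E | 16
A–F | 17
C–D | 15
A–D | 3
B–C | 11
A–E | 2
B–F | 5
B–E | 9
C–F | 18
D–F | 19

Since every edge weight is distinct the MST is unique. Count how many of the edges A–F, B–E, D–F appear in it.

0

Kruskal's algorithm — process edges by increasing weight (ties by edge label):
A–E (2): add. Components now {A,E} {B} {C} {D} {F}
A–D (3): add. Components now {A,D,E} {B} {C} {F}
A–B (4): add. Components now {A,B,D,E} {C} {F}
B–F (5): add. Components now {A,B,D,E,F} {C}
B–E (9): skip — B and E already connected.
B–C (11): add. Components now {A,B,C,D,E,F}
MST edge set: {A–E, A–D, A–B, B–F, B–C}.
Of the listed edges, {} are in the MST → 0.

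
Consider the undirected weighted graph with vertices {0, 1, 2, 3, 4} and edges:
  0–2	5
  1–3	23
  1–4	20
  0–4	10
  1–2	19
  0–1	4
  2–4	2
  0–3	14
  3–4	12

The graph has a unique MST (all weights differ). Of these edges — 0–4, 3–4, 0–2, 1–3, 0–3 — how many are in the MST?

2

Kruskal's algorithm — process edges by increasing weight (ties by edge label):
2–4 (2): add. Components now {0} {1} {2,4} {3}
0–1 (4): add. Components now {0,1} {2,4} {3}
0–2 (5): add. Components now {0,1,2,4} {3}
0–4 (10): skip — 0 and 4 already connected.
3–4 (12): add. Components now {0,1,2,3,4}
MST edge set: {2–4, 0–1, 0–2, 3–4}.
Of the listed edges, {3–4, 0–2} are in the MST → 2.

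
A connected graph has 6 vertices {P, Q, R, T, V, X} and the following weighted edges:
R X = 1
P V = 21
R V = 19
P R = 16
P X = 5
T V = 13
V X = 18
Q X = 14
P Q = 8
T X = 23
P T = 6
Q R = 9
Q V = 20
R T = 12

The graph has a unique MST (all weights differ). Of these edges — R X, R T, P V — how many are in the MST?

1

Kruskal: consider edges lightest-first.
R X (1): add — endpoints in different components.
P X (5): add — endpoints in different components.
P T (6): add — endpoints in different components.
P Q (8): add — endpoints in different components.
Q R (9): skip — Q and R already connected.
R T (12): skip — T and R already connected.
T V (13): add — endpoints in different components.
MST edge set: {R X, P X, P T, P Q, T V}.
Of the listed edges, {R X} are in the MST → 1.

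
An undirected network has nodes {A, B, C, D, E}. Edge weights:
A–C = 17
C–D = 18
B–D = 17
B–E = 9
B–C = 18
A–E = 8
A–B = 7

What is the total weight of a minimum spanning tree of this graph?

Grow the tree from C using Prim:
Step 1: frontier [A–C 17, B–C 18, C–D 18] → take A–C (17); add A.
Step 2: frontier [A–B 7, A–E 8, B–C 18, C–D 18] → take A–B (7); add B.
Step 3: frontier [A–E 8, B–E 9, B–D 17, C–D 18] → take A–E (8); add E.
Step 4: frontier [B–D 17, C–D 18] → take B–D (17); add D.
MST edges: A–C, A–B, A–E, B–D; total weight 17+7+8+17 = 49.

49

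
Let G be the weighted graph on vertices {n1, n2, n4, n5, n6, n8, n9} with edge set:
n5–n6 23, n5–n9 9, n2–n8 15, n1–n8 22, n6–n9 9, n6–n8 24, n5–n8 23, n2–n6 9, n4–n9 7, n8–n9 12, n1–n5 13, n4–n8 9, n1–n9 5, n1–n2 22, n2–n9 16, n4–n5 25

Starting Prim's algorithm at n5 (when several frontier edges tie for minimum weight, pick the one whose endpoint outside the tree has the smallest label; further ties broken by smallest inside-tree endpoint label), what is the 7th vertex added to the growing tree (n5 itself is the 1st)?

n8

Grow the tree from n5 using Prim:
Step 1: cheapest edge leaving the tree is n5–n9 (9); add n9.
Step 2: cheapest edge leaving the tree is n1–n9 (5); add n1.
Step 3: cheapest edge leaving the tree is n4–n9 (7); add n4.
Step 4: cheapest edge leaving the tree is n6–n9 (9); add n6.
Step 5: cheapest edge leaving the tree is n2–n6 (9); add n2.
Step 6: cheapest edge leaving the tree is n4–n8 (9); add n8.
Vertex order: n5, n9, n1, n4, n6, n2, n8. The 7th vertex is n8.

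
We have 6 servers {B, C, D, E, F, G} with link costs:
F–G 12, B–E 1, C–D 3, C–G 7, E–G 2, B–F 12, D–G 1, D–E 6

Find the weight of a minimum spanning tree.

Kruskal's algorithm — process edges by increasing weight (ties by edge label):
B–E (1): add — endpoints in different components.
D–G (1): add — endpoints in different components.
E–G (2): add — endpoints in different components.
C–D (3): add — endpoints in different components.
D–E (6): skip — D and E already connected.
C–G (7): skip — C and G already connected.
B–F (12): add — endpoints in different components.
MST edges: B–E, D–G, E–G, C–D, B–F; total weight 1+1+2+3+12 = 19.

19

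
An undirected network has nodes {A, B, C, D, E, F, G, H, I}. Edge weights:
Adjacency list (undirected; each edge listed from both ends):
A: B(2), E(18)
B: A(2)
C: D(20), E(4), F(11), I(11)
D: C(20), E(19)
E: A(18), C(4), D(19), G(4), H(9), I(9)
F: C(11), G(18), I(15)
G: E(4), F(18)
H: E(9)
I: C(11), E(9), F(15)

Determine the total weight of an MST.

76

Prim, starting at A.
Step 1: frontier [A B 2, A E 18] → take A B (2); add B.
Step 2: frontier [A E 18] → take A E (18); add E.
Step 3: frontier [C E 4, E G 4, E H 9, E I 9, D E 19] → take C E (4); add C.
Step 4: frontier [C F 11, C I 11, C D 20, E G 4, E H 9, E I 9, D E 19] → take E G (4); add G.
Step 5: frontier [C F 11, C I 11, C D 20, E H 9, E I 9, D E 19, F G 18] → take E H (9); add H.
Step 6: frontier [C F 11, C I 11, C D 20, E I 9, D E 19, F G 18] → take E I (9); add I.
Step 7: frontier [C F 11, C D 20, D E 19, F G 18, F I 15] → take C F (11); add F.
Step 8: frontier [C D 20, D E 19] → take D E (19); add D.
MST edges: A B, A E, C E, E G, E H, E I, C F, D E; total weight 2+18+4+4+9+9+11+19 = 76.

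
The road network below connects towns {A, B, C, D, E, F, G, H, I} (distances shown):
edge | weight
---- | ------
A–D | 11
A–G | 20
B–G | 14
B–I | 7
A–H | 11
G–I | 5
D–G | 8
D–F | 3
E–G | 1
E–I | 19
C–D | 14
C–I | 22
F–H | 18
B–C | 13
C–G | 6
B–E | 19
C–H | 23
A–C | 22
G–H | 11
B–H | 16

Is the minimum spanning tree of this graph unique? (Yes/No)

No

Kruskal's algorithm — process edges by increasing weight (ties by edge label):
E–G (1): add — endpoints in different components.
D–F (3): add — endpoints in different components.
G–I (5): add — endpoints in different components.
C–G (6): add — endpoints in different components.
B–I (7): add — endpoints in different components.
D–G (8): add — endpoints in different components.
A–D (11): add — endpoints in different components.
A–H (11): add — endpoints in different components.
Non-tree edge G–H has weight 11, equal to the heaviest edge on its tree cycle — swapping gives another MST of the same weight. Not unique.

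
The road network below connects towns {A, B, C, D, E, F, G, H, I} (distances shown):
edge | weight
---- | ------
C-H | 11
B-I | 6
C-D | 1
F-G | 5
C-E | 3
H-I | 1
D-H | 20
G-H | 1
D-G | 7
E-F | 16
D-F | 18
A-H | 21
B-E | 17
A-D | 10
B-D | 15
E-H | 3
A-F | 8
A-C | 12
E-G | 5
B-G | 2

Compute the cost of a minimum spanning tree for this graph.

Kruskal's algorithm — process edges by increasing weight (ties by edge label):
C-D (1): add — endpoints in different components.
G-H (1): add — endpoints in different components.
H-I (1): add — endpoints in different components.
B-G (2): add — endpoints in different components.
C-E (3): add — endpoints in different components.
E-H (3): add — endpoints in different components.
E-G (5): skip — E and G already connected.
F-G (5): add — endpoints in different components.
B-I (6): skip — B and I already connected.
D-G (7): skip — D and G already connected.
A-F (8): add — endpoints in different components.
MST edges: C-D, G-H, H-I, B-G, C-E, E-H, F-G, A-F; total weight 1+1+1+2+3+3+5+8 = 24.

24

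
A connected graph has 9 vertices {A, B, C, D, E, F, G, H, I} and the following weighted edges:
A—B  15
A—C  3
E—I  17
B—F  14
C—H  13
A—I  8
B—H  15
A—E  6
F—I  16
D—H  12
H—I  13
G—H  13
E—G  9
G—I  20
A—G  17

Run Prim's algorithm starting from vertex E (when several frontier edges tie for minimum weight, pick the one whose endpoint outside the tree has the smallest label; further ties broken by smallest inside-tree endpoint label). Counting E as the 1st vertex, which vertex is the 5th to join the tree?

G

Prim, starting at E.
Step 1: cheapest edge leaving the tree is A—E (6); add A.
Step 2: cheapest edge leaving the tree is A—C (3); add C.
Step 3: cheapest edge leaving the tree is A—I (8); add I.
Step 4: cheapest edge leaving the tree is E—G (9); add G.
Step 5: cheapest edge leaving the tree is C—H (13); add H.
Step 6: cheapest edge leaving the tree is D—H (12); add D.
Step 7: cheapest edge leaving the tree is A—B (15); add B.
Step 8: cheapest edge leaving the tree is B—F (14); add F.
Vertex order: E, A, C, I, G, H, D, B, F. The 5th vertex is G.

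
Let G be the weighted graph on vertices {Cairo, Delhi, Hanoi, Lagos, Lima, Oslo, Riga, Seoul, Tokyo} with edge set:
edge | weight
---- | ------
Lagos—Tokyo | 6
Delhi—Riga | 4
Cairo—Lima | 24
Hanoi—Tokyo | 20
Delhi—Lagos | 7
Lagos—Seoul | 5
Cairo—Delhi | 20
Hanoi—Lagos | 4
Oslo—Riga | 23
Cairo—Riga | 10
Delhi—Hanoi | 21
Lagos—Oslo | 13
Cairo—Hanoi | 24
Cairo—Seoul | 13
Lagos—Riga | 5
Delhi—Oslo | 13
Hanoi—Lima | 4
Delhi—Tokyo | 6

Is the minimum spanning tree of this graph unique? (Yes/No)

No

Kruskal: consider edges lightest-first.
Delhi—Riga (4): add — endpoints in different components.
Hanoi—Lagos (4): add — endpoints in different components.
Hanoi—Lima (4): add — endpoints in different components.
Lagos—Riga (5): add — endpoints in different components.
Lagos—Seoul (5): add — endpoints in different components.
Delhi—Tokyo (6): add — endpoints in different components.
Lagos—Tokyo (6): skip — Tokyo and Lagos already connected.
Delhi—Lagos (7): skip — Lagos and Delhi already connected.
Cairo—Riga (10): add — endpoints in different components.
Cairo—Seoul (13): skip — Cairo and Seoul already connected.
Delhi—Oslo (13): add — endpoints in different components.
Non-tree edge Lagos—Tokyo has weight 6, equal to the heaviest edge on its tree cycle — swapping gives another MST of the same weight. Not unique.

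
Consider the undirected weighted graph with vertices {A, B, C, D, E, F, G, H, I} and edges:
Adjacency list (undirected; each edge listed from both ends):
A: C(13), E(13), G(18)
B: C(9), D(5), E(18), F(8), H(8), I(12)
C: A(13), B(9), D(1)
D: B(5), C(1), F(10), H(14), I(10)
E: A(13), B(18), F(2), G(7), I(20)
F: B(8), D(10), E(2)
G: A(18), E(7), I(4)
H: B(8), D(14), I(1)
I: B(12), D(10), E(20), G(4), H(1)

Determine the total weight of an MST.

41

Prim's algorithm from F:
Step 1: cheapest edge leaving the tree is E F (2); add E.
Step 2: cheapest edge leaving the tree is E G (7); add G.
Step 3: cheapest edge leaving the tree is G I (4); add I.
Step 4: cheapest edge leaving the tree is H I (1); add H.
Step 5: cheapest edge leaving the tree is B F (8); add B.
Step 6: cheapest edge leaving the tree is B D (5); add D.
Step 7: cheapest edge leaving the tree is C D (1); add C.
Step 8: cheapest edge leaving the tree is A C (13); add A.
MST edges: E F, E G, G I, H I, B F, B D, C D, A C; total weight 2+7+4+1+8+5+1+13 = 41.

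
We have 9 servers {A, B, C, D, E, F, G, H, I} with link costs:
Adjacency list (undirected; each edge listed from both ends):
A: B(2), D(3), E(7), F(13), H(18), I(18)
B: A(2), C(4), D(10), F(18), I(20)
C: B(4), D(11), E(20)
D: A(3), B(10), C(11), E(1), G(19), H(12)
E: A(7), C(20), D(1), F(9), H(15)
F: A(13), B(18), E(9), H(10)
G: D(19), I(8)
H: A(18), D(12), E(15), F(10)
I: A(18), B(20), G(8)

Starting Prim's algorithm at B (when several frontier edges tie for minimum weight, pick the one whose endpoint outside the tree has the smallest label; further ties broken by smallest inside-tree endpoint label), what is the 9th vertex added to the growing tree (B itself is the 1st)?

Grow the tree from B using Prim:
Step 1: cheapest edge leaving the tree is A—B (2); add A.
Step 2: cheapest edge leaving the tree is A—D (3); add D.
Step 3: cheapest edge leaving the tree is D—E (1); add E.
Step 4: cheapest edge leaving the tree is B—C (4); add C.
Step 5: cheapest edge leaving the tree is E—F (9); add F.
Step 6: cheapest edge leaving the tree is F—H (10); add H.
Step 7: cheapest edge leaving the tree is A—I (18); add I.
Step 8: cheapest edge leaving the tree is G—I (8); add G.
Vertex order: B, A, D, E, C, F, H, I, G. The 9th vertex is G.

G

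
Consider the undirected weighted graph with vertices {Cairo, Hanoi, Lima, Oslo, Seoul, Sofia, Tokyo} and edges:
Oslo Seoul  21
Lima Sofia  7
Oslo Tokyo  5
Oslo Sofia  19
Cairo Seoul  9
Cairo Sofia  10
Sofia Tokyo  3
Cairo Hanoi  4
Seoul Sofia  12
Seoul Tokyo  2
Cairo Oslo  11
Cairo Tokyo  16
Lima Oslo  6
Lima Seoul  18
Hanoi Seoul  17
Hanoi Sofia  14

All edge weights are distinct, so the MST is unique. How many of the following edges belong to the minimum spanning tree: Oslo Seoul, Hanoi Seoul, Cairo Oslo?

0

Kruskal: consider edges lightest-first.
Seoul Tokyo (2): add — endpoints in different components.
Sofia Tokyo (3): add — endpoints in different components.
Cairo Hanoi (4): add — endpoints in different components.
Oslo Tokyo (5): add — endpoints in different components.
Lima Oslo (6): add — endpoints in different components.
Lima Sofia (7): skip — Sofia and Lima already connected.
Cairo Seoul (9): add — endpoints in different components.
MST edge set: {Seoul Tokyo, Sofia Tokyo, Cairo Hanoi, Oslo Tokyo, Lima Oslo, Cairo Seoul}.
Of the listed edges, {} are in the MST → 0.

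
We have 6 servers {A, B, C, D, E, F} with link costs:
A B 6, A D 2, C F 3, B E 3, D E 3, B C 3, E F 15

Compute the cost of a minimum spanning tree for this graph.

Sort edges by weight, then run Kruskal:
A D (2): add — endpoints in different components.
B C (3): add — endpoints in different components.
B E (3): add — endpoints in different components.
C F (3): add — endpoints in different components.
D E (3): add — endpoints in different components.
MST edges: A D, B C, B E, C F, D E; total weight 2+3+3+3+3 = 14.

14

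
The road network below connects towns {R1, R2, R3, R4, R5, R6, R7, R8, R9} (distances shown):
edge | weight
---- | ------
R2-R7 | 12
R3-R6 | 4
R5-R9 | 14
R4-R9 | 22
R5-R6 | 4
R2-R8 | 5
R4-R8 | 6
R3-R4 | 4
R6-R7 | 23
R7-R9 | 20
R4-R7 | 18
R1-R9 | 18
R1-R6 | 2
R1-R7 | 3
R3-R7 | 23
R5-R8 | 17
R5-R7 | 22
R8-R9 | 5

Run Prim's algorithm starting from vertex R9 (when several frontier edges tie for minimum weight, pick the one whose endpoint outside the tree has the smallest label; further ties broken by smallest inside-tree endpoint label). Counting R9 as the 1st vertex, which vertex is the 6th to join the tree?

Grow the tree from R9 using Prim:
Step 1: cheapest edge leaving the tree is R8-R9 (5); add R8.
Step 2: cheapest edge leaving the tree is R2-R8 (5); add R2.
Step 3: cheapest edge leaving the tree is R4-R8 (6); add R4.
Step 4: cheapest edge leaving the tree is R3-R4 (4); add R3.
Step 5: cheapest edge leaving the tree is R3-R6 (4); add R6.
Step 6: cheapest edge leaving the tree is R1-R6 (2); add R1.
Step 7: cheapest edge leaving the tree is R1-R7 (3); add R7.
Step 8: cheapest edge leaving the tree is R5-R6 (4); add R5.
Vertex order: R9, R8, R2, R4, R3, R6, R1, R7, R5. The 6th vertex is R6.

R6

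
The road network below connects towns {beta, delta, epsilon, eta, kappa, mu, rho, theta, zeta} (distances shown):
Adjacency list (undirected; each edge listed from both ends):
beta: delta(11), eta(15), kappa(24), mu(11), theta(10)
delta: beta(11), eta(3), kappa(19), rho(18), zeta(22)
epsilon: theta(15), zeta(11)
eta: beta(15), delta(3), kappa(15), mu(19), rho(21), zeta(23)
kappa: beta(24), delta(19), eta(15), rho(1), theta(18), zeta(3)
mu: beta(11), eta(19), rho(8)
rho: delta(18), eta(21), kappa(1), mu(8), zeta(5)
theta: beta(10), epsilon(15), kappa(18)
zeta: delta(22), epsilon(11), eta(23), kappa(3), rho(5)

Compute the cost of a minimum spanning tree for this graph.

58

Prim's algorithm from eta:
Step 1: cheapest edge leaving the tree is delta eta (3); add delta.
Step 2: cheapest edge leaving the tree is beta delta (11); add beta.
Step 3: cheapest edge leaving the tree is beta theta (10); add theta.
Step 4: cheapest edge leaving the tree is beta mu (11); add mu.
Step 5: cheapest edge leaving the tree is mu rho (8); add rho.
Step 6: cheapest edge leaving the tree is kappa rho (1); add kappa.
Step 7: cheapest edge leaving the tree is kappa zeta (3); add zeta.
Step 8: cheapest edge leaving the tree is epsilon zeta (11); add epsilon.
MST edges: delta eta, beta delta, beta theta, beta mu, mu rho, kappa rho, kappa zeta, epsilon zeta; total weight 3+11+10+11+8+1+3+11 = 58.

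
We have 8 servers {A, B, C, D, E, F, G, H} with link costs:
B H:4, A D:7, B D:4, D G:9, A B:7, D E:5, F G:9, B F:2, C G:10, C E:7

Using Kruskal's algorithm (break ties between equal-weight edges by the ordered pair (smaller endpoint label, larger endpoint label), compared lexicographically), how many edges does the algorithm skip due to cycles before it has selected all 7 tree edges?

1

Kruskal: consider edges lightest-first.
B F (2): add — endpoints in different components.
B D (4): add — endpoints in different components.
B H (4): add — endpoints in different components.
D E (5): add — endpoints in different components.
A B (7): add — endpoints in different components.
A D (7): skip — A and D already connected.
C E (7): add — endpoints in different components.
D G (9): add — endpoints in different components.
Edges rejected before the tree was complete: 1.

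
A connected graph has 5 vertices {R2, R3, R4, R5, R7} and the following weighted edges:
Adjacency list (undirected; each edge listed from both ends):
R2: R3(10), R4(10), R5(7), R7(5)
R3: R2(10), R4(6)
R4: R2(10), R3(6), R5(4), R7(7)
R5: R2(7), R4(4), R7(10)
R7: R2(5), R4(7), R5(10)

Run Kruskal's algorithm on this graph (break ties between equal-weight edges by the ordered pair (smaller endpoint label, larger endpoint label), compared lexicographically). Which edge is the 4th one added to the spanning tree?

R2-R5

Kruskal: consider edges lightest-first.
R4–R5 (4): add — endpoints in different components.
R2–R7 (5): add — endpoints in different components.
R3–R4 (6): add — endpoints in different components.
R2–R5 (7): add — endpoints in different components.
The 4th edge added is R2–R5.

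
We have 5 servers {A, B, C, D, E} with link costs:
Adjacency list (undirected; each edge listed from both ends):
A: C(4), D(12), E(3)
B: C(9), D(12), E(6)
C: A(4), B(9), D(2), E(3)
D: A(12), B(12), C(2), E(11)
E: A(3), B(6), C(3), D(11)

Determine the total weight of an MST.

Prim's algorithm from E:
Step 1: frontier [A-E 3, C-E 3, B-E 6, D-E 11] → take A-E (3); add A.
Step 2: frontier [A-C 4, A-D 12, C-E 3, B-E 6, D-E 11] → take C-E (3); add C.
Step 3: frontier [A-D 12, C-D 2, B-C 9, B-E 6, D-E 11] → take C-D (2); add D.
Step 4: frontier [B-C 9, B-D 12, B-E 6] → take B-E (6); add B.
MST edges: A-E, C-E, C-D, B-E; total weight 3+3+2+6 = 14.

14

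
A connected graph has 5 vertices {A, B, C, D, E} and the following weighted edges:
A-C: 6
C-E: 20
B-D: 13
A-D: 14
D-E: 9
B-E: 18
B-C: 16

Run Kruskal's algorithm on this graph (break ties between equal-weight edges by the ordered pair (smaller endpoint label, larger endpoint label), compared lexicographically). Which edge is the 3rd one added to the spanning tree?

B-D

Kruskal's algorithm — process edges by increasing weight (ties by edge label):
A-C (6): add — endpoints in different components.
D-E (9): add — endpoints in different components.
B-D (13): add — endpoints in different components.
A-D (14): add — endpoints in different components.
The 3rd edge added is B-D.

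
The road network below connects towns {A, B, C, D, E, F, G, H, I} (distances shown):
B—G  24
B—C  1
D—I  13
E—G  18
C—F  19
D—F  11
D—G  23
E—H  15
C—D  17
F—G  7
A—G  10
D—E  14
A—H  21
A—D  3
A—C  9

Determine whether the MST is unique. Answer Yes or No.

Yes

Sort edges by weight, then run Kruskal:
B—C (1): add — endpoints in different components.
A—D (3): add — endpoints in different components.
F—G (7): add — endpoints in different components.
A—C (9): add — endpoints in different components.
A—G (10): add — endpoints in different components.
D—F (11): skip — D and F already connected.
D—I (13): add — endpoints in different components.
D—E (14): add — endpoints in different components.
E—H (15): add — endpoints in different components.
Every non-tree edge has weight strictly greater than the heaviest edge on the tree path between its endpoints, so the MST is unique.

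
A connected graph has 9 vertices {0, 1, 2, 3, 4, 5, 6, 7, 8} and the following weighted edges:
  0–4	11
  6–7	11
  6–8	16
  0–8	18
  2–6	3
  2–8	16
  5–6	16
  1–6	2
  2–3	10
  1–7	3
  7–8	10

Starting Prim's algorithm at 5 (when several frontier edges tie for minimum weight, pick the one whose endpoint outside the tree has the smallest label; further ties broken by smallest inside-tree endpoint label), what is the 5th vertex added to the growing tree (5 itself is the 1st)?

7

Prim, starting at 5.
Step 1: frontier [5–6 16] → take 5–6 (16); add 6.
Step 2: frontier [1–6 2, 2–6 3, 6–7 11, 6–8 16] → take 1–6 (2); add 1.
Step 3: frontier [1–7 3, 2–6 3, 6–7 11, 6–8 16] → take 2–6 (3); add 2.
Step 4: frontier [1–7 3, 2–3 10, 2–8 16, 6–7 11, 6–8 16] → take 1–7 (3); add 7.
Step 5: frontier [2–3 10, 2–8 16, 6–8 16, 7–8 10] → take 2–3 (10); add 3.
Step 6: frontier [2–8 16, 6–8 16, 7–8 10] → take 7–8 (10); add 8.
Step 7: frontier [0–8 18] → take 0–8 (18); add 0.
Step 8: frontier [0–4 11] → take 0–4 (11); add 4.
Vertex order: 5, 6, 1, 2, 7, 3, 8, 0, 4. The 5th vertex is 7.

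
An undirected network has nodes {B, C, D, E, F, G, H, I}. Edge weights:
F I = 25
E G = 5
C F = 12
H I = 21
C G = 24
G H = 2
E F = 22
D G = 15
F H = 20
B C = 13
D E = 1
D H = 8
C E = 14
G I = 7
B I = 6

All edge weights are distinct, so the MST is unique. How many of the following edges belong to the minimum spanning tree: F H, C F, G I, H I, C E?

Kruskal's algorithm — process edges by increasing weight (ties by edge label):
D E (1): add — endpoints in different components.
G H (2): add — endpoints in different components.
E G (5): add — endpoints in different components.
B I (6): add — endpoints in different components.
G I (7): add — endpoints in different components.
D H (8): skip — D and H already connected.
C F (12): add — endpoints in different components.
B C (13): add — endpoints in different components.
MST edge set: {D E, G H, E G, B I, G I, C F, B C}.
Of the listed edges, {C F, G I} are in the MST → 2.

2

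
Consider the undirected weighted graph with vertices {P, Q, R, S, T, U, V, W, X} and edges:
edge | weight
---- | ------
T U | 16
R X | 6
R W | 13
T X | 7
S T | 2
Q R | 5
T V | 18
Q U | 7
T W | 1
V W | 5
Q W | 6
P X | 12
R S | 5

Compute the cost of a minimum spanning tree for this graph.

43

Grow the tree from S using Prim:
Step 1: cheapest edge leaving the tree is S T (2); add T.
Step 2: cheapest edge leaving the tree is T W (1); add W.
Step 3: cheapest edge leaving the tree is R S (5); add R.
Step 4: cheapest edge leaving the tree is Q R (5); add Q.
Step 5: cheapest edge leaving the tree is V W (5); add V.
Step 6: cheapest edge leaving the tree is R X (6); add X.
Step 7: cheapest edge leaving the tree is Q U (7); add U.
Step 8: cheapest edge leaving the tree is P X (12); add P.
MST edges: S T, T W, R S, Q R, V W, R X, Q U, P X; total weight 2+1+5+5+5+6+7+12 = 43.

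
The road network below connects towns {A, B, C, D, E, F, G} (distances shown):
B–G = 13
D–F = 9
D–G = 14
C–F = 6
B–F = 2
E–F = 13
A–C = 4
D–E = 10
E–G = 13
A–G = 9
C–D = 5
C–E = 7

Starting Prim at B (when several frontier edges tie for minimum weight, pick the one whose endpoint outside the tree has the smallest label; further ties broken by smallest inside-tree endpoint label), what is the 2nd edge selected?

Prim's algorithm from B:
Step 1: cheapest edge leaving the tree is B–F (2); add F.
Step 2: cheapest edge leaving the tree is C–F (6); add C.
Step 3: cheapest edge leaving the tree is A–C (4); add A.
Step 4: cheapest edge leaving the tree is C–D (5); add D.
Step 5: cheapest edge leaving the tree is C–E (7); add E.
Step 6: cheapest edge leaving the tree is A–G (9); add G.
The 2nd edge added is C–F.

C-F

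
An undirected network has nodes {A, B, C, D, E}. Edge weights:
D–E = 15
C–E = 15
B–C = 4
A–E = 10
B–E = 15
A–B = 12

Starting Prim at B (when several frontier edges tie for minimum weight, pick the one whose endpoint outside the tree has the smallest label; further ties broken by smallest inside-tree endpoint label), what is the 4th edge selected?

Grow the tree from B using Prim:
Step 1: cheapest edge leaving the tree is B–C (4); add C.
Step 2: cheapest edge leaving the tree is A–B (12); add A.
Step 3: cheapest edge leaving the tree is A–E (10); add E.
Step 4: cheapest edge leaving the tree is D–E (15); add D.
The 4th edge added is D–E.

D-E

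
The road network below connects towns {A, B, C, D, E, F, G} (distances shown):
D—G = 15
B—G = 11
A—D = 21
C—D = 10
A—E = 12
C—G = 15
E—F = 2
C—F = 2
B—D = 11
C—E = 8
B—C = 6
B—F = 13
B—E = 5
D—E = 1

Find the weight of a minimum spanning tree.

Sort edges by weight, then run Kruskal:
D—E (1): add. Components now {A} {B} {C} {D,E} {F} {G}
C—F (2): add. Components now {A} {B} {C,F} {D,E} {G}
E—F (2): add. Components now {A} {B} {C,D,E,F} {G}
B—E (5): add. Components now {A} {B,C,D,E,F} {G}
B—C (6): skip — B and C already connected.
C—E (8): skip — C and E already connected.
C—D (10): skip — C and D already connected.
B—D (11): skip — B and D already connected.
B—G (11): add. Components now {A} {B,C,D,E,F,G}
A—E (12): add. Components now {A,B,C,D,E,F,G}
MST edges: D—E, C—F, E—F, B—E, B—G, A—E; total weight 1+2+2+5+11+12 = 33.

33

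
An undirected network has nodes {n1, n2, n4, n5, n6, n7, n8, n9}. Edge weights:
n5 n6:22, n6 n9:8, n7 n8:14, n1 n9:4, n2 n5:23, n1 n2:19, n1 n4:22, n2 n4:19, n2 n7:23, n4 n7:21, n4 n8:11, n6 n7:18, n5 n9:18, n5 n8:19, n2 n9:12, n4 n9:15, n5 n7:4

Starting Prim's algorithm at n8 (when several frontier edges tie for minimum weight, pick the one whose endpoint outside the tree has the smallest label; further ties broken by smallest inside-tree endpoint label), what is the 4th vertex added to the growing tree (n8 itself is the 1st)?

n5

Prim, starting at n8.
Step 1: cheapest edge leaving the tree is n4 n8 (11); add n4.
Step 2: cheapest edge leaving the tree is n7 n8 (14); add n7.
Step 3: cheapest edge leaving the tree is n5 n7 (4); add n5.
Step 4: cheapest edge leaving the tree is n4 n9 (15); add n9.
Step 5: cheapest edge leaving the tree is n1 n9 (4); add n1.
Step 6: cheapest edge leaving the tree is n6 n9 (8); add n6.
Step 7: cheapest edge leaving the tree is n2 n9 (12); add n2.
Vertex order: n8, n4, n7, n5, n9, n1, n6, n2. The 4th vertex is n5.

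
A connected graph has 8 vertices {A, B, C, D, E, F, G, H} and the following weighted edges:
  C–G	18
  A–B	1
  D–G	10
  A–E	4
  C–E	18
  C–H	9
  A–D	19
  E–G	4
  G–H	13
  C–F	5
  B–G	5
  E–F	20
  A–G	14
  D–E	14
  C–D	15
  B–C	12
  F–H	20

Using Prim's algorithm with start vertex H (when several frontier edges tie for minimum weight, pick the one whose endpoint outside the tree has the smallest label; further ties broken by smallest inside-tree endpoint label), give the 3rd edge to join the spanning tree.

B-C

Grow the tree from H using Prim:
Step 1: cheapest edge leaving the tree is C–H (9); add C.
Step 2: cheapest edge leaving the tree is C–F (5); add F.
Step 3: cheapest edge leaving the tree is B–C (12); add B.
Step 4: cheapest edge leaving the tree is A–B (1); add A.
Step 5: cheapest edge leaving the tree is A–E (4); add E.
Step 6: cheapest edge leaving the tree is E–G (4); add G.
Step 7: cheapest edge leaving the tree is D–G (10); add D.
The 3rd edge added is B–C.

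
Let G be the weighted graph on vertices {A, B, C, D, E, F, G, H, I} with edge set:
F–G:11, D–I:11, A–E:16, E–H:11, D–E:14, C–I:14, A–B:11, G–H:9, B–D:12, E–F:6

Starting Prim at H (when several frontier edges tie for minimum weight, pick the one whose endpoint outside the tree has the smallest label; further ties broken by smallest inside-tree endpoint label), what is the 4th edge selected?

Prim's algorithm from H:
Step 1: frontier [G–H 9, E–H 11] → take G–H (9); add G.
Step 2: frontier [F–G 11, E–H 11] → take E–H (11); add E.
Step 3: frontier [E–F 6, D–E 14, A–E 16, F–G 11] → take E–F (6); add F.
Step 4: frontier [D–E 14, A–E 16] → take D–E (14); add D.
Step 5: frontier [D–I 11, B–D 12, A–E 16] → take D–I (11); add I.
Step 6: frontier [B–D 12, A–E 16, C–I 14] → take B–D (12); add B.
Step 7: frontier [A–B 11, A–E 16, C–I 14] → take A–B (11); add A.
Step 8: frontier [C–I 14] → take C–I (14); add C.
The 4th edge added is D–E.

D-E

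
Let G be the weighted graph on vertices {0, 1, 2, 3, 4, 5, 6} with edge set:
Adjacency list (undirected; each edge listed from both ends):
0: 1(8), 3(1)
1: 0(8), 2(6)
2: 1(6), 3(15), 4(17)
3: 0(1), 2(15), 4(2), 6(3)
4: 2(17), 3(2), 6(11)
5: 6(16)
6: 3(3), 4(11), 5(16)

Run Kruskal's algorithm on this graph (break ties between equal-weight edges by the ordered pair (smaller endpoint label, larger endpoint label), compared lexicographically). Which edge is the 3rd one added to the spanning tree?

Kruskal: consider edges lightest-first.
0 3 (1): add. Components now {0,3} {1} {2} {4} {5} {6}
3 4 (2): add. Components now {0,3,4} {1} {2} {5} {6}
3 6 (3): add. Components now {0,3,4,6} {1} {2} {5}
1 2 (6): add. Components now {0,3,4,6} {1,2} {5}
0 1 (8): add. Components now {0,1,2,3,4,6} {5}
4 6 (11): skip — 4 and 6 already connected.
2 3 (15): skip — 2 and 3 already connected.
5 6 (16): add. Components now {0,1,2,3,4,5,6}
The 3rd edge added is 3 6.

3-6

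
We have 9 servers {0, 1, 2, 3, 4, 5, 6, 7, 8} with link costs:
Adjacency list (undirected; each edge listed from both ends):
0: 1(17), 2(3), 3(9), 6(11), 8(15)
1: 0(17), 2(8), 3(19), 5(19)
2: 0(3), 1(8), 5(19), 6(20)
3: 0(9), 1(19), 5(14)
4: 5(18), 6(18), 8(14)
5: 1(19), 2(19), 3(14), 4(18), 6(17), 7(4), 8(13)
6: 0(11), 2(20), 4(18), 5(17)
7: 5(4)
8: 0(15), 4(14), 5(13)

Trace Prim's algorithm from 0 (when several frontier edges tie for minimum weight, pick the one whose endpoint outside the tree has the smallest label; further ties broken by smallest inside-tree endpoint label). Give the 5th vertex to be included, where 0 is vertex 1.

6

Prim, starting at 0.
Step 1: cheapest edge leaving the tree is 0 2 (3); add 2.
Step 2: cheapest edge leaving the tree is 1 2 (8); add 1.
Step 3: cheapest edge leaving the tree is 0 3 (9); add 3.
Step 4: cheapest edge leaving the tree is 0 6 (11); add 6.
Step 5: cheapest edge leaving the tree is 3 5 (14); add 5.
Step 6: cheapest edge leaving the tree is 5 7 (4); add 7.
Step 7: cheapest edge leaving the tree is 5 8 (13); add 8.
Step 8: cheapest edge leaving the tree is 4 8 (14); add 4.
Vertex order: 0, 2, 1, 3, 6, 5, 7, 8, 4. The 5th vertex is 6.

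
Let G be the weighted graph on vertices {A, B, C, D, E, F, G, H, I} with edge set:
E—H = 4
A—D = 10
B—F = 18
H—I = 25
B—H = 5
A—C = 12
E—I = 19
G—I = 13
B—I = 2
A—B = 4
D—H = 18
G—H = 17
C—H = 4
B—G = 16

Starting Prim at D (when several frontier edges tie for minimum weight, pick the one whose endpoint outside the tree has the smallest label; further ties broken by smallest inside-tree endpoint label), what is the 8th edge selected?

B-F

Grow the tree from D using Prim:
Step 1: cheapest edge leaving the tree is A—D (10); add A.
Step 2: cheapest edge leaving the tree is A—B (4); add B.
Step 3: cheapest edge leaving the tree is B—I (2); add I.
Step 4: cheapest edge leaving the tree is B—H (5); add H.
Step 5: cheapest edge leaving the tree is C—H (4); add C.
Step 6: cheapest edge leaving the tree is E—H (4); add E.
Step 7: cheapest edge leaving the tree is G—I (13); add G.
Step 8: cheapest edge leaving the tree is B—F (18); add F.
The 8th edge added is B—F.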